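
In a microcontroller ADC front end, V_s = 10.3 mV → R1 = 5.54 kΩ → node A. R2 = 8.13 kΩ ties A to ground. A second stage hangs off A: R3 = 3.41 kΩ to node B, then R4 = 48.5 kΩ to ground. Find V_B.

V_B ≈ 5.38 mV

Looking into the second stage from A: R3 + R4 = 51.91 kΩ appears in parallel with R2.
R2 ‖ (R3+R4) = 7.029 kΩ.
V_A = 10.3 × 7.029/(5.54 + 7.029) = 5.760 mV.
Stage 2 is unloaded, so V_B = V_A · R4/(R3+R4) = 5.760 × 48.5/51.91 = 5.382 mV.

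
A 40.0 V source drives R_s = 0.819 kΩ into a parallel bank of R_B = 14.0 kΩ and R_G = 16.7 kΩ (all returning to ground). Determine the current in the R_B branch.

I ≈ 2.58 mA

Parallel bank: R_p = 1/(1/14.0 + 1/16.7) = 7.616 kΩ.
V_A = 40.0 × 7.616/8.435 = 36.12 V.
Branch current I = V_A/R_B = 36.12/14.0 = 2.580 mA.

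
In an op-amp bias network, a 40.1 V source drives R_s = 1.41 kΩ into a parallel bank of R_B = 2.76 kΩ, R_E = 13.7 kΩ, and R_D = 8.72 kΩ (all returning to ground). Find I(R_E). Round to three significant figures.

Combine the parallel branches: R_p = (1/2.76 + 1/13.7 + 1/8.72)⁻¹ = 1.818 kΩ.
V_A by voltage divider: V_A = 40.1 × 1.818/(1.41 + 1.818) = 22.59 V.
Branch current I = V_A/R_E = 22.59/13.7 = 1.649 mA.

I ≈ 1.65 mA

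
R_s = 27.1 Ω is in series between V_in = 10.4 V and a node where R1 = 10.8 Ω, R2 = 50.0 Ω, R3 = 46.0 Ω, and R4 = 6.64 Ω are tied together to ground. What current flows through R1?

Combine the parallel branches: R_p = (1/10.8 + 1/50.0 + 1/46.0 + 1/6.64)⁻¹ = 3.510 Ω.
Node voltage V_A = V_in · R_p/(R_s + R_p) = 10.4 × 0.1147 = 1.192 V.
Branch current I = V_A/R1 = 1.192/10.8 = 0.1104 A.
(Check via current divider: I_total = 0.3398 A; share G_k/ΣG = 0.3250 → same result.)

I ≈ 0.110 A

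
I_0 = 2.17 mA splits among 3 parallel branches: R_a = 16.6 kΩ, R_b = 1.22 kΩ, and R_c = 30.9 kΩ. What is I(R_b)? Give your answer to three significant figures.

Conductances: ΣG = 1/16.6 + 1/1.22 + 1/30.9 = 0.9123 (1/kΩ).
R_b takes the fraction G_k/ΣG = 0.8197/0.9123 = 0.8985, so I = 2.17 × 0.8985 = 1.950 mA.

I ≈ 1.95 mA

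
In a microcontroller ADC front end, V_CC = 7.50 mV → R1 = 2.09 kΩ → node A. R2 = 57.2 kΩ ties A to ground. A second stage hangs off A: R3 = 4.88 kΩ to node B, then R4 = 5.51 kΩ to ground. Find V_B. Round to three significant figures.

Node A sees R2 in parallel with the series input of stage 2, R3 + R4 = 10.39 kΩ.
R2 ‖ (R3+R4) = 8.793 kΩ.
First divider: V_A = V_CC · 8.793/(2.09 + 8.793) = 6.060 mV.
V_B = V_A × 0.5303 = 3.214 mV.

V_B ≈ 3.21 mV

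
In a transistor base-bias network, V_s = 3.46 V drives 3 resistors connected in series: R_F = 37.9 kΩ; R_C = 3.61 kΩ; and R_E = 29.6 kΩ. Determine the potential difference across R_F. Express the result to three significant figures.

V ≈ 1.84 V

ΣR = 37.9 + 3.61 + 29.6 = 71.11 kΩ.
Voltage divider: V = V_s · (37.90 / 71.11) = 3.46 × 0.5330 = 1.844 V.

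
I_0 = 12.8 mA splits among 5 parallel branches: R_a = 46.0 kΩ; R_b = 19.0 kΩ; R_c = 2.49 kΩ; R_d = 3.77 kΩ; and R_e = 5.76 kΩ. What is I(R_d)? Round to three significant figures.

Total conductance ΣG = 1/46.0 + 1/19.0 + 1/2.49 + 1/3.77 + 1/5.76 = 0.9148 (units of 1/kΩ).
By the current-divider rule, I = I_0 · G_k/ΣG = 12.8 × 0.2899 = 3.711 mA.

I ≈ 3.71 mA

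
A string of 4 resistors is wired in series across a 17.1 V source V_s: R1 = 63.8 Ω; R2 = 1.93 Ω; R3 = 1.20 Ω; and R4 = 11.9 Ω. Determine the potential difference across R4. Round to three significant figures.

V ≈ 2.58 V

Total series resistance ΣR = 63.8 + 1.93 + 1.20 + 11.9 = 78.83 Ω.
V = V_s · R/ΣR = 17.1 × 0.1510 = 2.581 V.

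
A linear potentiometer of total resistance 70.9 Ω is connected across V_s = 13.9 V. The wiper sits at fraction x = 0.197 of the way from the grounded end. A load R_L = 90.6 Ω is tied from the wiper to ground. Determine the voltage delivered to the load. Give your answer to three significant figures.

V_out ≈ 2.44 V

Lower segment x·R_p = 13.97 Ω; upper segment (1−x)·R_p = 56.93 Ω.
Lower segment in parallel with the load: 13.97 ‖ 90.6 = 12.10 Ω.
V_out = 13.9 × 12.10/(56.93 + 12.10) = 2.437 V.
(Unloaded: V_out = x·V_s = 2.74 V.)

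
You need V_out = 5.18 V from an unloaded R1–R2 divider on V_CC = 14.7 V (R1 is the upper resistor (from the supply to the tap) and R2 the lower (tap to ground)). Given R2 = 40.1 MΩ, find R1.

The divider ratio is R2/(R1+R2) = 5.18/14.7 = 0.3524.
R1 = R2·(1/k − 1) = 40.1 × 1.838 = 73.70 MΩ.

R1 ≈ 73.7 MΩ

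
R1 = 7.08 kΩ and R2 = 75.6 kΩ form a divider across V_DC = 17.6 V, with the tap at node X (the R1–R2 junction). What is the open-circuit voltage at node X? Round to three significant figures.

With X open, the divider is unloaded: V_th = 17.6 × 75.6/82.68 = 16.09 V.

V_th ≈ 16.1 V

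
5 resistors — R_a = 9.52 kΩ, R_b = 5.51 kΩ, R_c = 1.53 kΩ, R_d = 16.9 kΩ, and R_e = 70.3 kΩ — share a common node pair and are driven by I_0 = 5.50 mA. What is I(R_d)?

Total conductance ΣG = 1/9.52 + 1/5.51 + 1/1.53 + 1/16.9 + 1/70.3 = 1.014 (units of 1/kΩ).
R_d takes the fraction G_k/ΣG = 0.05917/1.014 = 0.05838, so I = 5.50 × 0.05838 = 0.3211 mA.

I ≈ 0.321 mA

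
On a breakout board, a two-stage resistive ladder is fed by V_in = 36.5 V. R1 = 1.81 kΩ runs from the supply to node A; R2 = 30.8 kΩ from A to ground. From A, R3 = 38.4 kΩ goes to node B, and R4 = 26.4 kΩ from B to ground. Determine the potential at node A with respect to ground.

V_A ≈ 33.6 V

Node A sees R2 in parallel with the series input of stage 2, R3 + R4 = 64.80 kΩ.
R2 ‖ (R3+R4) = 20.88 kΩ.
V_A = 36.5 × 20.88/(1.81 + 20.88) = 33.59 V.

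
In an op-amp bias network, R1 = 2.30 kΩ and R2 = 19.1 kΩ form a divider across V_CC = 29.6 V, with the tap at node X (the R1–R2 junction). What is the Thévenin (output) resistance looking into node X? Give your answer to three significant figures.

R_th ≈ 2.05 kΩ

Looking into X with the source shorted: R_th = R1·R2/(R1+R2) = 2.300 × 19.1/21.40 = 2.053 kΩ.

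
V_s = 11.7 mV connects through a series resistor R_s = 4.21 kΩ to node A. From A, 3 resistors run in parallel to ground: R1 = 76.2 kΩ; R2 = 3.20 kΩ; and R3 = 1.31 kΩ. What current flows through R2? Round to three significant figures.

Equivalent of the parallel group: R_p = 0.9183 kΩ.
V_A by voltage divider: V_A = 11.7 × 0.9183/(4.21 + 0.9183) = 2.095 mV.
Branch current I = V_A/R2 = 2.095/3.20 = 0.6547 µA.

I ≈ 0.655 µA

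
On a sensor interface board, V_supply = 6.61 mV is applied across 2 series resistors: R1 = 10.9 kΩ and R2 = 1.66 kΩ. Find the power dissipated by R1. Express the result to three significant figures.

Series current I = V_supply/ΣR = 6.61/12.56 = 0.5263 µA.
P(R1) = I²·R1 = (0.5263)² × 10.9 = 3.019 nW.

P ≈ 3.02 nW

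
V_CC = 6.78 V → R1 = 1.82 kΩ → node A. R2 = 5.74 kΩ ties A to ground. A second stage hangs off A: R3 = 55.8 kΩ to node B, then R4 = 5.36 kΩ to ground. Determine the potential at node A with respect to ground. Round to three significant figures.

V_A ≈ 5.03 V

Node A sees R2 in parallel with the series input of stage 2, R3 + R4 = 61.16 kΩ.
Effective lower resistance at A: R2 ‖ 61.16 = 5.248 kΩ.
So V_A = 6.78 × 0.7425 = 5.034 V.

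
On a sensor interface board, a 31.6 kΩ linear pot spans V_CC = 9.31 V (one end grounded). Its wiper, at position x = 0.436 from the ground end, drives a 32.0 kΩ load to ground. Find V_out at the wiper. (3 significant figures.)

V_out ≈ 3.27 V

Lower segment x·R_p = 13.78 kΩ; upper segment (1−x)·R_p = 17.82 kΩ.
Lower segment in parallel with the load: 13.78 ‖ 32.0 = 9.631 kΩ.
Loaded-divider output: V_out = 9.31 × 0.3508 = 3.266 V.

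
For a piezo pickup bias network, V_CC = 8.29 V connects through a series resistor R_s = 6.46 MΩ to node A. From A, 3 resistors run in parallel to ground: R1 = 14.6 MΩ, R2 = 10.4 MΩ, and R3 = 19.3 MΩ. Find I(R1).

Parallel bank: R_p = 1/(1/14.6 + 1/10.4 + 1/19.3) = 4.620 MΩ.
V_A = 8.29 × 4.620/11.08 = 3.457 V.
Branch current I = V_A/R1 = 3.457/14.6 = 0.2368 µA.

I ≈ 0.237 µA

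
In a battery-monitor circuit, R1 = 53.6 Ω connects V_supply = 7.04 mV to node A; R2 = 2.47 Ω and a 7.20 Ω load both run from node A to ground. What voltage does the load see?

V_out ≈ 0.234 mV

First combine the lower leg with the load: R2 ‖ R_L = 1.839 Ω.
Voltage divider with the loaded lower leg: V_out = 7.04 × 1.839/(53.6 + 1.839) = 7.04 × 0.03317 = 0.2335 mV.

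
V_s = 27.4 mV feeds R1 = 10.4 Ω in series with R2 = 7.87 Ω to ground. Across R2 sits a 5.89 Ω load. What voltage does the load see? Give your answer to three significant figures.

The load sits in parallel with R2, giving an effective lower resistance R2' = R2·R_L/(R2+R_L) = 3.369 Ω.
Now apply the divider: V_out = 27.4 × 0.2447 = 6.704 mV.

V_out ≈ 6.70 mV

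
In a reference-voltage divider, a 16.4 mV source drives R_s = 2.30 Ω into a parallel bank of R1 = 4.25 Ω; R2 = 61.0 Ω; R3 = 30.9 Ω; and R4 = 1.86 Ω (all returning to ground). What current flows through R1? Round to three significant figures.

Parallel bank: R_p = 1/(1/4.25 + 1/61.0 + 1/30.9 + 1/1.86) = 1.217 Ω.
Node voltage V_A = V_CC · R_p/(R_s + R_p) = 16.4 × 0.3460 = 5.675 mV.
Branch current I = V_A/R1 = 5.675/4.25 = 1.335 mA.

I ≈ 1.34 mA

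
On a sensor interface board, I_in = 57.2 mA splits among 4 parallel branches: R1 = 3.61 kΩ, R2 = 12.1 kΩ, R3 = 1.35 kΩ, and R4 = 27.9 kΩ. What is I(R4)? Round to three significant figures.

ΣG = 1/3.61 + 1/12.1 + 1/1.35 + 1/27.9 = 1.136.
R4 takes the fraction G_k/ΣG = 0.03584/1.136 = 0.03154, so I = 57.2 × 0.03154 = 1.804 mA.

I ≈ 1.80 mA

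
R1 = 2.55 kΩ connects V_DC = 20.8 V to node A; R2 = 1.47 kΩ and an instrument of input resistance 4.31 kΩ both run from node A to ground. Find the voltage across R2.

V_out ≈ 6.25 V

First combine the lower leg with the load: R2 ‖ R_L = 1.096 kΩ.
Voltage divider with the loaded lower leg: V_out = 20.8 × 1.096/(2.55 + 1.096) = 20.8 × 0.3006 = 6.253 V.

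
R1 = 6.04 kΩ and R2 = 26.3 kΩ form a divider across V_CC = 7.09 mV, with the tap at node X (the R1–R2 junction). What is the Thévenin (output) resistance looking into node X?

With V_CC suppressed (replaced by a short), R_th = R1 ‖ R2 = (6.040 × 26.3)/(6.040 + 26.3) = 4.912 kΩ.

R_th ≈ 4.91 kΩ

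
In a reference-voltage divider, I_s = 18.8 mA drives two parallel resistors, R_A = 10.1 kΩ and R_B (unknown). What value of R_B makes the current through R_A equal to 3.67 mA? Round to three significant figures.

R_B ≈ 2.45 kΩ

The fraction through R_A equals R_B/(R_A+R_B).
With f = 0.1952, R_B = R_A · f/(1−f) = 10.1 × 0.2426 = 2.450 kΩ.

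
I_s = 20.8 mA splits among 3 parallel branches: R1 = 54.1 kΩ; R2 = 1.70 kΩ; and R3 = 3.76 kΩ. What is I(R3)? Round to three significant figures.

Conductances: ΣG = 1/54.1 + 1/1.70 + 1/3.76 = 0.8727 (1/kΩ).
R3 takes the fraction G_k/ΣG = 0.2660/0.8727 = 0.3048, so I = 20.8 × 0.3048 = 6.339 mA.

I ≈ 6.34 mA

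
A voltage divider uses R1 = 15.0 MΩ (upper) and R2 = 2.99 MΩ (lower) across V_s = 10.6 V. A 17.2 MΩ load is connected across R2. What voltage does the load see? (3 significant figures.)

The load sits in parallel with R2, giving an effective lower resistance R2' = R2·R_L/(R2+R_L) = 2.547 MΩ.
Now apply the divider: V_out = 10.6 × 0.1452 = 1.539 V.

V_out ≈ 1.54 V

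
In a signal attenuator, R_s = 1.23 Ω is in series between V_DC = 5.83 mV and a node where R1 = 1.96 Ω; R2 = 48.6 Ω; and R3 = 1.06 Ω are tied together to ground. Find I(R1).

Parallel bank: R_p = 1/(1/1.96 + 1/48.6 + 1/1.06) = 0.6783 Ω.
V_A = 5.83 × 0.6783/1.908 = 2.072 mV.
Branch current I = V_A/R1 = 2.072/1.96 = 1.057 mA.

I ≈ 1.06 mA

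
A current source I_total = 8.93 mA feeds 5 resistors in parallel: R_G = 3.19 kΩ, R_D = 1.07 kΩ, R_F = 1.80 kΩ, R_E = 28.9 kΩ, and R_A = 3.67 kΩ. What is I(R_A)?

Total conductance ΣG = 1/3.19 + 1/1.07 + 1/1.80 + 1/28.9 + 1/3.67 = 2.111 (units of 1/kΩ).
By the current-divider rule, I = I_total · G_k/ΣG = 8.93 × 0.1291 = 1.153 mA.

I ≈ 1.15 mA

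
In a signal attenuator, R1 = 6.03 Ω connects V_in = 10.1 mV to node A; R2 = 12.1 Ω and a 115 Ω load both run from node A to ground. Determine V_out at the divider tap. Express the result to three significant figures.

V_out ≈ 6.51 mV

First combine the lower leg with the load: R2 ‖ R_L = 10.95 Ω.
Then V_out = V_in · R2'/(R1 + R2') = 10.1 × 10.95/16.98 = 6.513 mV.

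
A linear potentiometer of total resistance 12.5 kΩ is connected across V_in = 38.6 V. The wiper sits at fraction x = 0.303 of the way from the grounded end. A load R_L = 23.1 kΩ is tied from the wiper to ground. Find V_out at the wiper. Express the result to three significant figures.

V_out ≈ 10.5 V

Lower segment x·R_p = 3.788 kΩ; upper segment (1−x)·R_p = 8.713 kΩ.
R_L loads the lower segment: effective lower R = 3.254 kΩ.
V_out = 38.6 × 3.254/(8.713 + 3.254) = 10.50 V.
(Unloaded: V_out = x·V_in = 11.7 V.)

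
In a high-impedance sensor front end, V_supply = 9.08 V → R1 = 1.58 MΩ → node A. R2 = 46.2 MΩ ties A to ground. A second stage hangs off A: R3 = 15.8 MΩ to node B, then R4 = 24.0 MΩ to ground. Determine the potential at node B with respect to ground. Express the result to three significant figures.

The second stage (R3 + R4 = 39.80 MΩ) loads node A in parallel with R2.
Effective lower resistance at A: R2 ‖ 39.80 = 21.38 MΩ.
So V_A = 9.08 × 0.9312 = 8.455 V.
Then the unloaded second divider: V_B = V_A × R4/(R3+R4) = 8.455 × 0.6030 = 5.099 V.

V_B ≈ 5.10 V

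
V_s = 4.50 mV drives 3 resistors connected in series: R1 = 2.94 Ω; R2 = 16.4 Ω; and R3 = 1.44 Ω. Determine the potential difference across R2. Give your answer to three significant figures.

V ≈ 3.55 mV

ΣR = 2.94 + 16.4 + 1.44 = 20.78 Ω.
V = V_s · R/ΣR = 4.50 × 0.7892 = 3.551 mV.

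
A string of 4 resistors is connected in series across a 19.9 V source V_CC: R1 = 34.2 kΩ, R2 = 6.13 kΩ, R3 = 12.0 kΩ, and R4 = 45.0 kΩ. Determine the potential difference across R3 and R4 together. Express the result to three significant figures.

V ≈ 11.7 V

Total series resistance ΣR = 34.2 + 6.13 + 12.0 + 45.0 = 97.33 kΩ.
R_{R3..R4} = 12.0 + 45.0 = 57.00 kΩ.
By the voltage-divider rule, V = 19.9 × 57.00/97.33 = 11.65 V.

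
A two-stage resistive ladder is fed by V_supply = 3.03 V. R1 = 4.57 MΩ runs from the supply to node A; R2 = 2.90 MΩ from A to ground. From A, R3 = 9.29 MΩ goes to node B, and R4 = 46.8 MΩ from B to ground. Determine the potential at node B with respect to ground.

V_B ≈ 0.951 V

Node A sees R2 in parallel with the series input of stage 2, R3 + R4 = 56.09 MΩ.
Effective lower resistance at A: R2 ‖ 56.09 = 2.757 MΩ.
V_A = 3.03 × 2.757/(4.57 + 2.757) = 1.140 V.
V_B = V_A × 0.8344 = 0.9514 V.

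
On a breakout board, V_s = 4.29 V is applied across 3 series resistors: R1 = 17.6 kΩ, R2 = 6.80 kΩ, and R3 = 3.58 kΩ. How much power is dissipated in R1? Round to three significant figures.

P ≈ 0.414 mW

The common current is I = 4.29/27.98 = 0.1533 mA.
V(R1) = I·R = 2.698 V; P = V·I = 2.698 × 0.1533 = 0.4137 mW.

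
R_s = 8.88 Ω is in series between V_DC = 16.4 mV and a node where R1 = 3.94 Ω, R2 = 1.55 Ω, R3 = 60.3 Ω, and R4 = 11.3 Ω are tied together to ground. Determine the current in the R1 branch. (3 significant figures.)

I ≈ 0.420 mA

Combine the parallel branches: R_p = (1/3.94 + 1/1.55 + 1/60.3 + 1/11.3)⁻¹ = 0.9960 Ω.
V_A = 16.4 × 0.9960/9.876 = 1.654 mV.
Branch current I = V_A/R1 = 1.654/3.94 = 0.4198 mA.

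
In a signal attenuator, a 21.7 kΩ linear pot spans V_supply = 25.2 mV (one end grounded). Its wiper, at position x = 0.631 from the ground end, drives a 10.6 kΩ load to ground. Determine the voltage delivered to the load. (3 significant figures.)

V_out ≈ 10.8 mV

Split the track: R_lower = x·R_p = 13.69 kΩ, R_upper = (1−x)·R_p = 8.007 kΩ.
(x·R_p) ‖ R_L = 5.975 kΩ.
V_out = 25.2 × 5.975/(8.007 + 5.975) = 10.77 mV.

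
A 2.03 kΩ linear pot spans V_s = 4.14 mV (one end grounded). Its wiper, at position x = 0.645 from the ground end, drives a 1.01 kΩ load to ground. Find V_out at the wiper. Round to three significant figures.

V_out ≈ 1.83 mV

Split the track: R_lower = x·R_p = 1.309 kΩ, R_upper = (1−x)·R_p = 0.7206 kΩ.
(x·R_p) ‖ R_L = 0.5702 kΩ.
Then V_out = V_s · 0.5702/(0.7206 + 0.5702) = 1.829 mV.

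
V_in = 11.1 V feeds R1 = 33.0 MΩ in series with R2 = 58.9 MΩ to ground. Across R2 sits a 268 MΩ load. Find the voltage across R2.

R2 ‖ R_L = (58.9 × 268)/(58.9 + 268) = 48.29 MΩ.
Then V_out = V_in · R2'/(R1 + R2') = 11.1 × 48.29/81.29 = 6.594 V.

V_out ≈ 6.59 V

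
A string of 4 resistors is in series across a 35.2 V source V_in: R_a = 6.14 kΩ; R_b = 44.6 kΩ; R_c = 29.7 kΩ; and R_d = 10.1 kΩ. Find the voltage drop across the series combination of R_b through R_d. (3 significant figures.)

ΣR = 6.14 + 44.6 + 29.7 + 10.1 = 90.54 kΩ.
R_{R_b..R_d} = 44.6 + 29.7 + 10.1 = 84.40 kΩ.
V = V_in · R/ΣR = 35.2 × 0.9322 = 32.81 V.

V ≈ 32.8 V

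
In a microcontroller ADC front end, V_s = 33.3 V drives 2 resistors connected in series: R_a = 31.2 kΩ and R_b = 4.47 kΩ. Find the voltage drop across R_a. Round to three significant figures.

ΣR = 31.2 + 4.47 = 35.67 kΩ.
Voltage divider: V = V_s · (31.20 / 35.67) = 33.3 × 0.8747 = 29.13 V.

V ≈ 29.1 V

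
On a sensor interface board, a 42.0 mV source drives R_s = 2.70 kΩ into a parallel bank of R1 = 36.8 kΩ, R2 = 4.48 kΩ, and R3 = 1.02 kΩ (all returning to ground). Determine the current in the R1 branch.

Equivalent of the parallel group: R_p = 0.8125 kΩ.
V_A = 42.0 × 0.8125/3.512 = 9.715 mV.
I(R1) = V_A / R1 = 9.715/36.8 = 0.2640 µA.
(Check via current divider: I_total = 11.96 µA; share G_k/ΣG = 0.02208 → same result.)

I ≈ 0.264 µA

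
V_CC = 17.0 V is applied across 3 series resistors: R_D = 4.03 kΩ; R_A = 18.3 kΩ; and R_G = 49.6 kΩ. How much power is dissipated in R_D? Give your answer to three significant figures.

P ≈ 0.225 mW

ΣR = 71.93 kΩ → I = 17.0/71.93 = 0.2363 mA.
V(R_D) = I·R = 0.9525 V; P = V·I = 0.9525 × 0.2363 = 0.2251 mW.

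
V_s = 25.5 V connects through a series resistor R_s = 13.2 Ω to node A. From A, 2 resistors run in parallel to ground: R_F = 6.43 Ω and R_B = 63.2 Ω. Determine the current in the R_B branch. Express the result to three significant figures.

Combine the parallel branches: R_p = (1/6.43 + 1/63.2)⁻¹ = 5.836 Ω.
V_A by voltage divider: V_A = 25.5 × 5.836/(13.2 + 5.836) = 7.818 V.
I(R_B) = V_A / R_B = 7.818/63.2 = 0.1237 A.

I ≈ 0.124 A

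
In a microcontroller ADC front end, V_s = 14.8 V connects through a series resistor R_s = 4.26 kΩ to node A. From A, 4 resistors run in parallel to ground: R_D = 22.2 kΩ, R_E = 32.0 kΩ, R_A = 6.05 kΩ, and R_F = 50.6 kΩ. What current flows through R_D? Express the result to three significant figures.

Parallel bank: R_p = 1/(1/22.2 + 1/32.0 + 1/6.05 + 1/50.6) = 3.826 kΩ.
Node voltage V_A = V_s · R_p/(R_s + R_p) = 14.8 × 0.4732 = 7.003 V.
I(R_D) = V_A / R_D = 7.003/22.2 = 0.3155 mA.
(Equivalently: I_total = 1.830 mA, then current-divider fraction G_k/ΣG = 0.1724.)

I ≈ 0.315 mA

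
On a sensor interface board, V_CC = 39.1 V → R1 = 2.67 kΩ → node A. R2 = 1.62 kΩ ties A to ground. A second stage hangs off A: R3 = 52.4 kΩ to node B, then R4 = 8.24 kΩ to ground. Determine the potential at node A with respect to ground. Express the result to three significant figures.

Node A sees R2 in parallel with the series input of stage 2, R3 + R4 = 60.64 kΩ.
Effective lower resistance at A: R2 ‖ 60.64 = 1.578 kΩ.
V_A = 39.1 × 1.578/(2.67 + 1.578) = 14.52 V.

V_A ≈ 14.5 V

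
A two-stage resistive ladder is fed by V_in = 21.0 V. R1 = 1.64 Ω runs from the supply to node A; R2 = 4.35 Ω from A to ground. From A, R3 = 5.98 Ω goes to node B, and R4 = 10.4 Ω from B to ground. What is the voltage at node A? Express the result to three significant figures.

Looking into the second stage from A: R3 + R4 = 16.38 Ω appears in parallel with R2.
R2 ‖ (R3+R4) = 3.437 Ω.
So V_A = 21.0 × 0.6770 = 14.22 V.

V_A ≈ 14.2 V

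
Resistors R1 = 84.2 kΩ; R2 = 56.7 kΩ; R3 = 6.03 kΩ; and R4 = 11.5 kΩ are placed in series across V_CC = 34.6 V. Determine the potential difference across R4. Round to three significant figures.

Series total: ΣR = 84.2 + 56.7 + 6.03 + 11.5 = 158.4 kΩ.
By the voltage-divider rule, V = 34.6 × 11.50/158.4 = 2.512 V.

V ≈ 2.51 V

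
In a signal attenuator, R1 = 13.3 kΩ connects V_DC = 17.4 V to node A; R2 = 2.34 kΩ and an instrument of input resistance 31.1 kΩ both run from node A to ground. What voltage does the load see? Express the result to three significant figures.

V_out ≈ 2.45 V

First combine the lower leg with the load: R2 ‖ R_L = 2.176 kΩ.
Now apply the divider: V_out = 17.4 × 0.1406 = 2.447 V.
(Unloaded it would be 2.60 V; the load pulls it down.)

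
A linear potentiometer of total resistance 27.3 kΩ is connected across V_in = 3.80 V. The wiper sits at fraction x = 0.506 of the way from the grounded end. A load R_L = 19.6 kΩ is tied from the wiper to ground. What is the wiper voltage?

V_out ≈ 1.43 V

Lower segment x·R_p = 13.81 kΩ; upper segment (1−x)·R_p = 13.49 kΩ.
(x·R_p) ‖ R_L = 8.103 kΩ.
V_out = 3.80 × 8.103/(13.49 + 8.103) = 1.426 V.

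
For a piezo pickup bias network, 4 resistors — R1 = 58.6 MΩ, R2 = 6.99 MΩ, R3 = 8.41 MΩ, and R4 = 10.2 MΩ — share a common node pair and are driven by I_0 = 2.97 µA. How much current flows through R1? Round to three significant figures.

I ≈ 0.134 µA

Total conductance ΣG = 1/58.6 + 1/6.99 + 1/8.41 + 1/10.2 = 0.3771 (units of 1/MΩ).
R1 takes the fraction G_k/ΣG = 0.01706/0.3771 = 0.04526, so I = 2.97 × 0.04526 = 0.1344 µA.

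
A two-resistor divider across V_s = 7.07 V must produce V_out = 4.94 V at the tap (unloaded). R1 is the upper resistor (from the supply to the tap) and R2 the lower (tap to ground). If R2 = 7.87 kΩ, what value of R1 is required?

R1 ≈ 3.39 kΩ

V_out/V_s = R2/(R1+R2) = 0.6987.
So R1 = R2 · (V_s/V_out − 1) = 7.87 × (7.07/4.94 − 1) = 7.87 × 0.4312 = 3.393 kΩ.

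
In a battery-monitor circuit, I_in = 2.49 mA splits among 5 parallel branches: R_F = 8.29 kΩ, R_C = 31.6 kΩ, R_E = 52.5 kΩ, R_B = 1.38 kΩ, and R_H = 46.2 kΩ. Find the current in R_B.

ΣG = 1/8.29 + 1/31.6 + 1/52.5 + 1/1.38 + 1/46.2 = 0.9176.
Current divider: I(R_B) = I_in · G_k/ΣG = 2.49 × (0.7246/0.9176) = 2.49 × 0.7897 = 1.966 mA.

I ≈ 1.97 mA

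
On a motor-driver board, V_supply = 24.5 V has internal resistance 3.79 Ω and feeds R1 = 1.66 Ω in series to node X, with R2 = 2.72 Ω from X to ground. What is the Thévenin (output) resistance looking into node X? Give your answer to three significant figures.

R1' = 3.79 + 1.66 = 5.450 Ω (source resistance + R1).
Looking into X with the source shorted: R_th = R1'·R2/(R1'+R2) = 5.450 × 2.72/8.170 = 1.814 Ω.

R_th ≈ 1.81 Ω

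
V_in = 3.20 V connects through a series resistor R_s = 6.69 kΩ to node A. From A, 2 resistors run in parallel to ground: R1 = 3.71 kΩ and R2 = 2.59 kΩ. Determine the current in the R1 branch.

I ≈ 0.160 mA

Parallel bank: R_p = 1/(1/3.71 + 1/2.59) = 1.525 kΩ.
Node voltage V_A = V_in · R_p/(R_s + R_p) = 3.20 × 0.1857 = 0.5941 V.
Branch current I = V_A/R1 = 0.5941/3.71 = 0.1601 mA.
(Check via current divider: I_total = 0.3895 mA; share G_k/ΣG = 0.4111 → same result.)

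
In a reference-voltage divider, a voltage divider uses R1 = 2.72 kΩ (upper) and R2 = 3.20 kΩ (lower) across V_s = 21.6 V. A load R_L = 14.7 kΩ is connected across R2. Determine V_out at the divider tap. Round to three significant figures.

V_out ≈ 10.6 V

First combine the lower leg with the load: R2 ‖ R_L = 2.628 kΩ.
Now apply the divider: V_out = 21.6 × 0.4914 = 10.61 V.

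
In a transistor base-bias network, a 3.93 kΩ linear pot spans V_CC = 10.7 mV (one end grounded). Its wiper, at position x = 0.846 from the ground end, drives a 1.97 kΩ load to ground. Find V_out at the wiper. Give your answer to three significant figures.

Lower segment x·R_p = 3.325 kΩ; upper segment (1−x)·R_p = 0.6052 kΩ.
R_L loads the lower segment: effective lower R = 1.237 kΩ.
Loaded-divider output: V_out = 10.7 × 0.6715 = 7.185 mV.
(Unloaded: V_out = x·V_CC = 9.05 mV.)

V_out ≈ 7.18 mV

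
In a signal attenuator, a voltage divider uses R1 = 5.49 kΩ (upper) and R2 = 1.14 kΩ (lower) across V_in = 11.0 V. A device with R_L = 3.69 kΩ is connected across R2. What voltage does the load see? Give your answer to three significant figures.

V_out ≈ 1.51 V

R2 ‖ R_L = (1.14 × 3.69)/(1.14 + 3.69) = 0.8709 kΩ.
Now apply the divider: V_out = 11.0 × 0.1369 = 1.506 V.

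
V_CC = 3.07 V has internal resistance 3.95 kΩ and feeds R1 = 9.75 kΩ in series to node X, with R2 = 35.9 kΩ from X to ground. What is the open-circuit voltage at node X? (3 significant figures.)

V_th ≈ 2.22 V

R1' = 3.95 + 9.75 = 13.70 kΩ (source resistance + R1).
Open-circuit (no load on X): V_th = V_CC · R2/(R1' + R2) = 3.07 × 35.9/(13.70 + 35.9) = 2.222 V.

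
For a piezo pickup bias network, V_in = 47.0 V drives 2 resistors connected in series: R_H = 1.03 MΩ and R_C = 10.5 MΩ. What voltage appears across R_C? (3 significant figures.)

V ≈ 42.8 V

Total series resistance ΣR = 1.03 + 10.5 = 11.53 MΩ.
By the voltage-divider rule, V = 47.0 × 10.50/11.53 = 42.80 V.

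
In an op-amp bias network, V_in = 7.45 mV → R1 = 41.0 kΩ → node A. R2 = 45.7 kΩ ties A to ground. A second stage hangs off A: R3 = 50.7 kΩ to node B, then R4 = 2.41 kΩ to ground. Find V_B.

V_B ≈ 0.127 mV

Looking into the second stage from A: R3 + R4 = 53.11 kΩ appears in parallel with R2.
R2 ‖ (R3+R4) = 24.56 kΩ.
So V_A = 7.45 × 0.3747 = 2.791 mV.
V_B = V_A × 0.04538 = 0.1267 mV.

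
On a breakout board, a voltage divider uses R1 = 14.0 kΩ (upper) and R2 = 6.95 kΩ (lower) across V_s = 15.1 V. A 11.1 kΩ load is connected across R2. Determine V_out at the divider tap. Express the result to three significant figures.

R2 ‖ R_L = (6.95 × 11.1)/(6.95 + 11.1) = 4.274 kΩ.
Voltage divider with the loaded lower leg: V_out = 15.1 × 4.274/(14.0 + 4.274) = 15.1 × 0.2339 = 3.532 V.

V_out ≈ 3.53 V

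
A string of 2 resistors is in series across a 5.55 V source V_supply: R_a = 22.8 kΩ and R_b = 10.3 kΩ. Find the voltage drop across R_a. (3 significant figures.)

Series total: ΣR = 22.8 + 10.3 = 33.10 kΩ.
By the voltage-divider rule, V = 5.55 × 22.80/33.10 = 3.823 V.

V ≈ 3.82 V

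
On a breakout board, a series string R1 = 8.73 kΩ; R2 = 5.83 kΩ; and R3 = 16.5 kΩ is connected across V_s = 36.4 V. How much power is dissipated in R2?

P ≈ 8.01 mW

Series current I = V_s/ΣR = 36.4/31.06 = 1.172 mA.
P(R2) = I²·R2 = (1.172)² × 5.83 = 8.007 mW.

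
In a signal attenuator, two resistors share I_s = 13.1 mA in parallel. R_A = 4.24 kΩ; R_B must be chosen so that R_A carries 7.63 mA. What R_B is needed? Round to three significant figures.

Two-branch current divider: I_A = I_s · R_B/(R_A + R_B).
With f = 0.5824, R_B = R_A · f/(1−f) = 4.24 × 1.395 = 5.914 kΩ.

R_B ≈ 5.91 kΩ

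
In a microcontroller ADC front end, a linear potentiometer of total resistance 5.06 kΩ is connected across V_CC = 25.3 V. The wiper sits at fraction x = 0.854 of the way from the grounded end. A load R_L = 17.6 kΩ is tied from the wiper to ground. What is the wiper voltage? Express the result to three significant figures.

V_out ≈ 20.9 V

Lower segment x·R_p = 4.321 kΩ; upper segment (1−x)·R_p = 0.7388 kΩ.
Lower segment in parallel with the load: 4.321 ‖ 17.6 = 3.469 kΩ.
Then V_out = V_CC · 3.469/(0.7388 + 3.469) = 20.86 V.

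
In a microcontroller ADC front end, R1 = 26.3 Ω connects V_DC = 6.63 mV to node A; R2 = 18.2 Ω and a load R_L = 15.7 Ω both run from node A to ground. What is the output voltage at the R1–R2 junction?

First combine the lower leg with the load: R2 ‖ R_L = 8.429 Ω.
Then V_out = V_DC · R2'/(R1 + R2') = 6.63 × 8.429/34.73 = 1.609 mV.

V_out ≈ 1.61 mV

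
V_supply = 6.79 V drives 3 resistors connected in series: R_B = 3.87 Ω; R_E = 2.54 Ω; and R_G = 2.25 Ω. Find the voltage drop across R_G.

ΣR = 3.87 + 2.54 + 2.25 = 8.660 Ω.
Voltage divider: V = V_supply · (2.250 / 8.660) = 6.79 × 0.2598 = 1.764 V.

V ≈ 1.76 V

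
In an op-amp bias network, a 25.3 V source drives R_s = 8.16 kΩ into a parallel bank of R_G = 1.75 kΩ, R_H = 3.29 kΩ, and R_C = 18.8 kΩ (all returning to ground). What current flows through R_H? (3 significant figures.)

Parallel bank: R_p = 1/(1/1.75 + 1/3.29 + 1/18.8) = 1.077 kΩ.
Node voltage V_A = V_supply · R_p/(R_s + R_p) = 25.3 × 0.1166 = 2.950 V.
Branch current I = V_A/R_H = 2.950/3.29 = 0.8966 mA.

I ≈ 0.897 mA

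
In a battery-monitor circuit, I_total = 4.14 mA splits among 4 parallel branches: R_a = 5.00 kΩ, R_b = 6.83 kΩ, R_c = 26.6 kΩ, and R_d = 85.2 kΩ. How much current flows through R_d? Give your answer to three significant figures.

Total conductance ΣG = 1/5.00 + 1/6.83 + 1/26.6 + 1/85.2 = 0.3957 (units of 1/kΩ).
R_d takes the fraction G_k/ΣG = 0.01174/0.3957 = 0.02966, so I = 4.14 × 0.02966 = 0.1228 mA.

I ≈ 0.123 mA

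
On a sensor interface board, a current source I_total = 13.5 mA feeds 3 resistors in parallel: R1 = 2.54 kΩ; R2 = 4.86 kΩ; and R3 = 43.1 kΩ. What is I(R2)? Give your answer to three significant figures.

I ≈ 4.46 mA

ΣG = 1/2.54 + 1/4.86 + 1/43.1 = 0.6227.
R2 takes the fraction G_k/ΣG = 0.2058/0.6227 = 0.3305, so I = 13.5 × 0.3305 = 4.461 mA.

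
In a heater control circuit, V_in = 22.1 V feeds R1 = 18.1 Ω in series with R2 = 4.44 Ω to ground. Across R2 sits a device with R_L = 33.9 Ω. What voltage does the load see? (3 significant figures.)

V_out ≈ 3.94 V

First combine the lower leg with the load: R2 ‖ R_L = 3.926 Ω.
Now apply the divider: V_out = 22.1 × 0.1782 = 3.939 V.
(Unloaded it would be 4.35 V; the load pulls it down.)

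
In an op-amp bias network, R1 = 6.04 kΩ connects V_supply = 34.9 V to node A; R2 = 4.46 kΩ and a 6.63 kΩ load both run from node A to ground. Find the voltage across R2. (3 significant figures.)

R2 ‖ R_L = (4.46 × 6.63)/(4.46 + 6.63) = 2.666 kΩ.
Voltage divider with the loaded lower leg: V_out = 34.9 × 2.666/(6.04 + 2.666) = 34.9 × 0.3063 = 10.69 V.

V_out ≈ 10.7 V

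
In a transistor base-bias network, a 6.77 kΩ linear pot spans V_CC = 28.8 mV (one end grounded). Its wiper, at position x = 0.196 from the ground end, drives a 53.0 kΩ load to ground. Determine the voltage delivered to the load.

V_out ≈ 5.53 mV

Lower segment x·R_p = 1.327 kΩ; upper segment (1−x)·R_p = 5.443 kΩ.
Lower segment in parallel with the load: 1.327 ‖ 53.0 = 1.295 kΩ.
V_out = 28.8 × 1.295/(5.443 + 1.295) = 5.533 mV.
(Unloaded: V_out = x·V_CC = 5.64 mV.)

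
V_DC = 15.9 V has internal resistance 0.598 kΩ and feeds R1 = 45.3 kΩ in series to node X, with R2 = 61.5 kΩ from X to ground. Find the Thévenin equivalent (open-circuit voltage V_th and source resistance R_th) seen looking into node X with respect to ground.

R1' = 0.598 + 45.3 = 45.90 kΩ (source resistance + R1).
Open-circuit (no load on X): V_th = V_DC · R2/(R1' + R2) = 15.9 × 61.5/(45.90 + 61.5) = 9.105 V.
Zeroing V_DC shorts the top of R1' to ground, so R_th = R1' ‖ R2 = 26.28 kΩ.

V_th ≈ 9.10 V, R_th ≈ 26.3 kΩ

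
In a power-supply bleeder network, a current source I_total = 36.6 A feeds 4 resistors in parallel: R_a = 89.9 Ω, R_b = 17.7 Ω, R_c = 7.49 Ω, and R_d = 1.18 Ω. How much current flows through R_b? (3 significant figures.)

Conductances: ΣG = 1/89.9 + 1/17.7 + 1/7.49 + 1/1.18 = 1.049 (1/Ω).
R_b takes the fraction G_k/ΣG = 0.05650/1.049 = 0.05388, so I = 36.6 × 0.05388 = 1.972 A.

I ≈ 1.97 A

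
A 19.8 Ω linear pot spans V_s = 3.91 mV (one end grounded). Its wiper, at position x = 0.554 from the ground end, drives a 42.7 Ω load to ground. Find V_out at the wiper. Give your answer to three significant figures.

Lower segment x·R_p = 10.97 Ω; upper segment (1−x)·R_p = 8.831 Ω.
(x·R_p) ‖ R_L = 8.727 Ω.
V_out = 3.91 × 8.727/(8.831 + 8.727) = 1.943 mV.

V_out ≈ 1.94 mV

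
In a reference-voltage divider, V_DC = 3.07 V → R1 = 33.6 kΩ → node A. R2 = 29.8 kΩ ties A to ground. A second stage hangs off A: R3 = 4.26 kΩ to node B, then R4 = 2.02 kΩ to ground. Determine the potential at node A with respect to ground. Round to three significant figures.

V_A ≈ 0.411 V

The second stage (R3 + R4 = 6.280 kΩ) loads node A in parallel with R2.
R2 ‖ (R3+R4) = 5.187 kΩ.
V_A = 3.07 × 5.187/(33.6 + 5.187) = 0.4105 V.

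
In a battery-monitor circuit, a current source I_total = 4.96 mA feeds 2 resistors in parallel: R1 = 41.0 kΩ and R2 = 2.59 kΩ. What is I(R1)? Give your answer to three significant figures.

I ≈ 0.295 mA

Two-branch current divider: I_k = I_total · R_other/(R_1 + R_2).
So I = 4.96 × 2.59/43.59 = 0.2947 mA.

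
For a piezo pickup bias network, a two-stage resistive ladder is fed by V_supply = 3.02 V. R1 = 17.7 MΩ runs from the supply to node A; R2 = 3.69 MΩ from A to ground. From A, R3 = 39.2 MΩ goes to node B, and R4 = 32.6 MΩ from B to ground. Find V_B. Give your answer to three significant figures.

V_B ≈ 0.227 V

Node A sees R2 in parallel with the series input of stage 2, R3 + R4 = 71.80 MΩ.
R2 ‖ (R3+R4) = 3.510 MΩ.
So V_A = 3.02 × 0.1655 = 0.4997 V.
Stage 2 is unloaded, so V_B = V_A · R4/(R3+R4) = 0.4997 × 32.6/71.80 = 0.2269 V.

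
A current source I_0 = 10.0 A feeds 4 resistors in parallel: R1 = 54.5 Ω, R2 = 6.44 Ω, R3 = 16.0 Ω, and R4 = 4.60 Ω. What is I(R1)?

I ≈ 0.405 A

Conductances: ΣG = 1/54.5 + 1/6.44 + 1/16.0 + 1/4.60 = 0.4535 (1/Ω).
Current divider: I(R1) = I_0 · G_k/ΣG = 10.0 × (0.01835/0.4535) = 10.0 × 0.04046 = 0.4046 A.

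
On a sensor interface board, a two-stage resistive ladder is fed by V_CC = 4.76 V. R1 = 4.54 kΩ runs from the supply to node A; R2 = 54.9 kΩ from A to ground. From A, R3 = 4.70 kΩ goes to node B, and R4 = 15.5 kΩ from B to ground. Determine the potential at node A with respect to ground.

V_A ≈ 3.64 V

Node A sees R2 in parallel with the series input of stage 2, R3 + R4 = 20.20 kΩ.
R2 ‖ (R3+R4) = 14.77 kΩ.
So V_A = 4.76 × 0.7648 = 3.641 V.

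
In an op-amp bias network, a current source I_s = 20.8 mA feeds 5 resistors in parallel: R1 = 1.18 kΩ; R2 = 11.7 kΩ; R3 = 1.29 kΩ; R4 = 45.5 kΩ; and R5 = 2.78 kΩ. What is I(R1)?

ΣG = 1/1.18 + 1/11.7 + 1/1.29 + 1/45.5 + 1/2.78 = 2.090.
R1 takes the fraction G_k/ΣG = 0.8475/2.090 = 0.4055, so I = 20.8 × 0.4055 = 8.435 mA.

I ≈ 8.43 mA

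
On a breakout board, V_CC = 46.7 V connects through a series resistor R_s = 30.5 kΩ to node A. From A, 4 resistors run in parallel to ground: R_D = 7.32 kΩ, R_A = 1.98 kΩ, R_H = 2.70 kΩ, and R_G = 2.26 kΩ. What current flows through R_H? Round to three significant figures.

Combine the parallel branches: R_p = (1/7.32 + 1/1.98 + 1/2.70 + 1/2.26)⁻¹ = 0.6875 kΩ.
V_A = 46.7 × 0.6875/31.19 = 1.029 V.
Branch current I = V_A/R_H = 1.029/2.70 = 0.3813 mA.

I ≈ 0.381 mA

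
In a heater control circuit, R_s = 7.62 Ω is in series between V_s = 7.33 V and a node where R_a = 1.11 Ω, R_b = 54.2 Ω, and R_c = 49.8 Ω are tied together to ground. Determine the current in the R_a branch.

I ≈ 0.809 A

Parallel bank: R_p = 1/(1/1.11 + 1/54.2 + 1/49.8) = 1.064 Ω.
Node voltage V_A = V_s · R_p/(R_s + R_p) = 7.33 × 0.1226 = 0.8985 V.
I(R_a) = V_A / R_a = 0.8985/1.11 = 0.8094 A.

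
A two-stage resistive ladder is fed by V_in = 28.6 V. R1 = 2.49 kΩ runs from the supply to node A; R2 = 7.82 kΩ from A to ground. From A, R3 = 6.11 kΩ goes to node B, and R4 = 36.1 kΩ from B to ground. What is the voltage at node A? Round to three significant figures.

Node A sees R2 in parallel with the series input of stage 2, R3 + R4 = 42.21 kΩ.
Effective lower resistance at A: R2 ‖ 42.21 = 6.598 kΩ.
V_A = 28.6 × 6.598/(2.49 + 6.598) = 20.76 V.

V_A ≈ 20.8 V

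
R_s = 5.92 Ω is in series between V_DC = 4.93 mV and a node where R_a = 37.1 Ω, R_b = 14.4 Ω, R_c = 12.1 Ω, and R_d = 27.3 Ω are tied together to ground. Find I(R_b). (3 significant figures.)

I ≈ 0.150 mA

Parallel bank: R_p = 1/(1/37.1 + 1/14.4 + 1/12.1 + 1/27.3) = 4.637 Ω.
V_A by voltage divider: V_A = 4.93 × 4.637/(5.92 + 4.637) = 2.165 mV.
I(R_b) = V_A / R_b = 2.165/14.4 = 0.1504 mA.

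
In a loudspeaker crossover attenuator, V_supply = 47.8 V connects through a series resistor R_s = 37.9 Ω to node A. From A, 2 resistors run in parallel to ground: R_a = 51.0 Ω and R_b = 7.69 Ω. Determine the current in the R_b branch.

Combine the parallel branches: R_p = (1/51.0 + 1/7.69)⁻¹ = 6.682 Ω.
V_A by voltage divider: V_A = 47.8 × 6.682/(37.9 + 6.682) = 7.165 V.
Branch current I = V_A/R_b = 7.165/7.69 = 0.9317 A.
(Equivalently: I_total = 1.072 A, then current-divider fraction G_k/ΣG = 0.8690.)

I ≈ 0.932 A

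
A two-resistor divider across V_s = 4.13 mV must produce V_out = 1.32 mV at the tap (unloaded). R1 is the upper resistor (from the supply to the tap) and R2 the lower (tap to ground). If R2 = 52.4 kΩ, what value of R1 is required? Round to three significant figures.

R1 ≈ 112 kΩ

The divider ratio is R2/(R1+R2) = 1.32/4.13 = 0.3196.
So R1 = R2 · (V_s/V_out − 1) = 52.4 × (4.13/1.32 − 1) = 52.4 × 2.129 = 111.5 kΩ.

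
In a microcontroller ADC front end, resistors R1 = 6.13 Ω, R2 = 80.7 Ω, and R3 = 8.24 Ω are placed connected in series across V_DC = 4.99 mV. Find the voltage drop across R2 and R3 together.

V ≈ 4.67 mV

Total series resistance ΣR = 6.13 + 80.7 + 8.24 = 95.07 Ω.
R_{R2..R3} = 80.7 + 8.24 = 88.94 Ω.
By the voltage-divider rule, V = 4.99 × 88.94/95.07 = 4.668 mV.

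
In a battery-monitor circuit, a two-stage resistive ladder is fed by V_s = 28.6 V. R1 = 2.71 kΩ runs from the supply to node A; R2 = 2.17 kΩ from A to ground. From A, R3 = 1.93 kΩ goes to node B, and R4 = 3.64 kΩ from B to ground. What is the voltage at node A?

V_A ≈ 10.5 V

Looking into the second stage from A: R3 + R4 = 5.570 kΩ appears in parallel with R2.
Effective lower resistance at A: R2 ‖ 5.570 = 1.562 kΩ.
V_A = 28.6 × 1.562/(2.71 + 1.562) = 10.46 V.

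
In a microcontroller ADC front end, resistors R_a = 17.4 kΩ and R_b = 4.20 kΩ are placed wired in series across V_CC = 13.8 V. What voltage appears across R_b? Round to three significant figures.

V ≈ 2.68 V

Total series resistance ΣR = 17.4 + 4.20 = 21.60 kΩ.
By the voltage-divider rule, V = 13.8 × 4.200/21.60 = 2.683 V.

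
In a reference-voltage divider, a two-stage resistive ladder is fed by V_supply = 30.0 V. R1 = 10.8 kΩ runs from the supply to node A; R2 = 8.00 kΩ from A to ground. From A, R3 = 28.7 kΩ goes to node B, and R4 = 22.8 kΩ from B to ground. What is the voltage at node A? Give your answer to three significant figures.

V_A ≈ 11.7 V

Looking into the second stage from A: R3 + R4 = 51.50 kΩ appears in parallel with R2.
R2 ‖ (R3+R4) = 6.924 kΩ.
V_A = 30.0 × 6.924/(10.8 + 6.924) = 11.72 V.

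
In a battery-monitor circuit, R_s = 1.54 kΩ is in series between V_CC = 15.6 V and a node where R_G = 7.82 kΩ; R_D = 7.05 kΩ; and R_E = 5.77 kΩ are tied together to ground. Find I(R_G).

Parallel bank: R_p = 1/(1/7.82 + 1/7.05 + 1/5.77) = 2.257 kΩ.
Node voltage V_A = V_CC · R_p/(R_s + R_p) = 15.6 × 0.5944 = 9.273 V.
Branch current I = V_A/R_G = 9.273/7.82 = 1.186 mA.

I ≈ 1.19 mA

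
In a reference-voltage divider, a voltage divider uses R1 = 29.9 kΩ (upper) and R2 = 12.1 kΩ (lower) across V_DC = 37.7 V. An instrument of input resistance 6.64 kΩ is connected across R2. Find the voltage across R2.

R2 ‖ R_L = (12.1 × 6.64)/(12.1 + 6.64) = 4.287 kΩ.
Now apply the divider: V_out = 37.7 × 0.1254 = 4.728 V.
(Unloaded it would be 10.9 V; the load pulls it down.)

V_out ≈ 4.73 V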